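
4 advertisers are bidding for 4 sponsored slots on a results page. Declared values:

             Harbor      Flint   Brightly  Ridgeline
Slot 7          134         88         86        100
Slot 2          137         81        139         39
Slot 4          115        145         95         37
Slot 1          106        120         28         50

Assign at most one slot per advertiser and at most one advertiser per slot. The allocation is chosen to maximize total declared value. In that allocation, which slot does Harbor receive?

Optimal: Harbor→Slot 1 ($106), Flint→Slot 4 ($145), Brightly→Slot 2 ($139), Ridgeline→Slot 7 ($100) — total 106+145+139+100 = $490.
Row-greedy (each advertiser in turn takes its best remaining slot) gives $418, worse by 72.
Harbor's own top slot is Slot 2 ($137), but forcing Harbor→Slot 2 and reassigning the rest optimally gives only $452 — worse by 38.

Harbor receives Slot 1.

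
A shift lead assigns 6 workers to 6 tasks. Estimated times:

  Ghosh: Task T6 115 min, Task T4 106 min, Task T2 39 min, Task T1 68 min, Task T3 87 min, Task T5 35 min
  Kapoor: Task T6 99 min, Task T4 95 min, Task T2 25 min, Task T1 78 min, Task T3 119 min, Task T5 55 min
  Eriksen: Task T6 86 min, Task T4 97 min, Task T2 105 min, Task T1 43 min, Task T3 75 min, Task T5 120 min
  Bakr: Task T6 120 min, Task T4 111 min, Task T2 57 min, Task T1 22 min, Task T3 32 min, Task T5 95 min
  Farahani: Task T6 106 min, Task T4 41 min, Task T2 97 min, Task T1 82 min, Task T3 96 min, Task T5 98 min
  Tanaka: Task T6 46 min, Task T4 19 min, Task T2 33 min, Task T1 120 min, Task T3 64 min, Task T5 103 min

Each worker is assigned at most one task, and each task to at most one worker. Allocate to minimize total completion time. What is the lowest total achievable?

Minimum total: 222 min

Optimal: Ghosh→Task T5 (35 min), Kapoor→Task T2 (25 min), Eriksen→Task T1 (43 min), Bakr→Task T3 (32 min), Farahani→Task T4 (41 min), Tanaka→Task T6 (46 min) — total 35+25+43+32+41+46 = 222 min.
Every other assignment is strictly worse.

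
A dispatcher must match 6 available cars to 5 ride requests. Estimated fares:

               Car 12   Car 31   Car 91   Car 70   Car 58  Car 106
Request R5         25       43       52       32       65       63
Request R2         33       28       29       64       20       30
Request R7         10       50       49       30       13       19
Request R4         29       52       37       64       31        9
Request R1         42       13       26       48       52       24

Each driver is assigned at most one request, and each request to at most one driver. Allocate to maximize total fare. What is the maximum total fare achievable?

Optimal: Car 106→Request R5 ($63), Car 70→Request R2 ($64), Car 91→Request R7 ($49), Car 31→Request R4 ($52), Car 58→Request R1 ($52) — total 63+64+49+52+52 = $280.
Column-greedy (each request in turn goes to its best remaining driver) gives $258, worse by 22.
No other one-to-one assignment exceeds $280.

Maximum total: $280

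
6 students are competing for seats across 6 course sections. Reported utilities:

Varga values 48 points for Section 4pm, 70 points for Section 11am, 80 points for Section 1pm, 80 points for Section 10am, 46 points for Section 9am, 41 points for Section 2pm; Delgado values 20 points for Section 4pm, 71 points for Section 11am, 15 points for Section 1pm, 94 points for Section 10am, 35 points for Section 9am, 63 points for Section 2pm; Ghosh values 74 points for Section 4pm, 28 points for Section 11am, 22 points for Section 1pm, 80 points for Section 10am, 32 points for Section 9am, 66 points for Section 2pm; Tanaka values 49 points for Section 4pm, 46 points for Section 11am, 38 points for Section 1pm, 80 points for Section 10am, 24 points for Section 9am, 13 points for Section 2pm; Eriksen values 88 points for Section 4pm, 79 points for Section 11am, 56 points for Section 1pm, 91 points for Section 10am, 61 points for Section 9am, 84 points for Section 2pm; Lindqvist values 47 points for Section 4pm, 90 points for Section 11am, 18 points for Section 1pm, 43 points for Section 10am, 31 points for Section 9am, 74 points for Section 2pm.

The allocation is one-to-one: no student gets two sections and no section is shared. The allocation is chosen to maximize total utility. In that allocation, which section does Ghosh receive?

Ghosh receives Section 4pm.

This is the linear assignment problem.
Optimal: Varga→Section 1pm (80 points), Delgado→Section 2pm (63 points), Ghosh→Section 4pm (74 points), Tanaka→Section 10am (80 points), Eriksen→Section 9am (61 points), Lindqvist→Section 11am (90 points) — total 80+63+74+80+61+90 = 448 points.
Column-greedy (each section in turn goes to its best remaining student) gives 397 points, worse by 51.
No other one-to-one assignment exceeds 448 points.
Ghosh's own top section is Section 10am (80 points), but forcing Ghosh→Section 10am and reassigning the rest optimally gives only 425 points — worse by 23.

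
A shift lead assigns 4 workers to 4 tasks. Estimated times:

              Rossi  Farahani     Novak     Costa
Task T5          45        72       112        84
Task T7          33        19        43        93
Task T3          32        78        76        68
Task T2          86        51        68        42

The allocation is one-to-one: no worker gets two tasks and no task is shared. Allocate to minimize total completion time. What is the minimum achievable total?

Minimum total: 182 min

Treat this as an assignment problem: match each worker to one task.
Optimal: Rossi→Task T5 (45 min), Farahani→Task T7 (19 min), Novak→Task T3 (76 min), Costa→Task T2 (42 min) — total 45+19+76+42 = 182 min.
Column-greedy (each task in turn goes to its cheapest remaining worker) gives 200 min, worse by 18.
Swapping Novak↔Farahani (Novak→Task T7 43 min, Farahani→Task T3 78 min) adds 26.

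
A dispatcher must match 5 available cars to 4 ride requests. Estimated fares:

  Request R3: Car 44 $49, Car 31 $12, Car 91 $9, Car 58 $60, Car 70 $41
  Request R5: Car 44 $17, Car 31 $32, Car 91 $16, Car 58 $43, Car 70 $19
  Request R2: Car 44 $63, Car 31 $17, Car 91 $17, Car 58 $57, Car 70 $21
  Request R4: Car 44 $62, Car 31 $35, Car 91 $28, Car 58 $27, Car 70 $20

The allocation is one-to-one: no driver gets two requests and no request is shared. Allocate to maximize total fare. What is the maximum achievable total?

Max total: $192

Optimal: Car 70→Request R3 ($41), Car 31→Request R5 ($32), Car 58→Request R2 ($57), Car 44→Request R4 ($62) — total 41+32+57+62 = $192.
Max-entry greedy (repeatedly take the single best remaining cell) gives $177, worse by 15.
Next-best assignment: Car 58→Request R3, Car 31→Request R5, Car 44→Request R2, Car 91→Request R4 = $183.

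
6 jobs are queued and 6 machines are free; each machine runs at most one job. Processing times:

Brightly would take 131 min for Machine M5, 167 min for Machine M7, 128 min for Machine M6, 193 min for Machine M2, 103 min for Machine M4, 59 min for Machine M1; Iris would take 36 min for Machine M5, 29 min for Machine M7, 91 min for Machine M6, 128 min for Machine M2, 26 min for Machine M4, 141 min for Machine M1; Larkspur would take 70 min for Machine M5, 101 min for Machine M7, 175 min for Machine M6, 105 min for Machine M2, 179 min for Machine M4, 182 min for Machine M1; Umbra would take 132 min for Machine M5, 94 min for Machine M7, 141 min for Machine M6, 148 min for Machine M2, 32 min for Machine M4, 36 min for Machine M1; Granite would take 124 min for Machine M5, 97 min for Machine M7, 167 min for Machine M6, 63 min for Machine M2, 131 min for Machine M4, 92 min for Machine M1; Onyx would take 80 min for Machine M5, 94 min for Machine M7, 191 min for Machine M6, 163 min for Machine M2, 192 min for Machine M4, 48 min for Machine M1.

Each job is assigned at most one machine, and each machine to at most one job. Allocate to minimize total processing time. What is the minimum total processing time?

Treat this as an assignment problem: match each job to one machine.
Optimal: Brightly→Machine M6 (128 min), Iris→Machine M7 (29 min), Larkspur→Machine M5 (70 min), Umbra→Machine M4 (32 min), Granite→Machine M2 (63 min), Onyx→Machine M1 (48 min) — total 128+29+70+32+63+48 = 370 min.
Row-greedy (each job in turn takes its cheapest remaining machine) gives 503 min, worse by 133.
Swapping Granite↔Onyx (Granite→Machine M1 92 min, Onyx→Machine M2 163 min) adds 144.

Minimum total: 370 min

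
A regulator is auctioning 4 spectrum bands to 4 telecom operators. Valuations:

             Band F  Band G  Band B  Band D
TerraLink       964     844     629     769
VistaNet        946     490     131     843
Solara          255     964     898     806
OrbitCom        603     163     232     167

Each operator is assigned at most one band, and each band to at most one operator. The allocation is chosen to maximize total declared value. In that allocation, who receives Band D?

VistaNet receives Band D.

Optimal: TerraLink→Band G ($844M), VistaNet→Band D ($843M), Solara→Band B ($898M), OrbitCom→Band F ($603M) — total 844+843+898+603 = $3188M.
Max-entry greedy (repeatedly take the single best remaining cell) gives $3003M, worse by 185.
Next-best assignment: TerraLink→Band B, VistaNet→Band D, Solara→Band G, OrbitCom→Band F = $3039M.
Swapping TerraLink↔Solara (TerraLink→Band B $629M, Solara→Band G $964M) loses 149.
VistaNet's own top band is Band F ($946M), but forcing VistaNet→Band F and reassigning the rest optimally gives only $2911M — worse by 277.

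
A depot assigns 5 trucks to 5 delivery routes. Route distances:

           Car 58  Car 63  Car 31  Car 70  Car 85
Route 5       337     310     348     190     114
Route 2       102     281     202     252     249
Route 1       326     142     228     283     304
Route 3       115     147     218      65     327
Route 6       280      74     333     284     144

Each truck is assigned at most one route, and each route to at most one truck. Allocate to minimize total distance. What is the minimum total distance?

Minimum total: 583 km

This is the linear assignment problem.
Optimal: Car 58→Route 2 (102 km), Car 63→Route 6 (74 km), Car 31→Route 1 (228 km), Car 70→Route 3 (65 km), Car 85→Route 5 (114 km) — total 102+74+228+65+114 = 583 km.
Row-greedy (each truck in turn takes its cheapest remaining route) gives 888 km, worse by 305.
Next-best assignment: Car 58→Route 2, Car 63→Route 1, Car 31→Route 6, Car 70→Route 3, Car 85→Route 5 = 756 km.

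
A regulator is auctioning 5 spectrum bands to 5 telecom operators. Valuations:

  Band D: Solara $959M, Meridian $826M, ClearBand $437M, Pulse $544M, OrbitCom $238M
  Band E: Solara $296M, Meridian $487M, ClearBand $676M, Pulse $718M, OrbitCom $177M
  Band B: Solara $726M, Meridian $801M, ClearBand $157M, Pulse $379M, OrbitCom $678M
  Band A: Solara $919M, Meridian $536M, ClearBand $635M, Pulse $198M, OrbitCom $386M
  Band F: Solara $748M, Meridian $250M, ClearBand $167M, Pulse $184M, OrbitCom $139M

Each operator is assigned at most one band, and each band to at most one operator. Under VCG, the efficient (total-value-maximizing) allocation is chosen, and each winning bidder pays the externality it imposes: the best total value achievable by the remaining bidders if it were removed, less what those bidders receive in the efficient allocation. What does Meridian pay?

Meridian pays $211M.

Efficient allocation: Solara→Band F ($748M), Meridian→Band D ($826M), ClearBand→Band A ($635M), Pulse→Band E ($718M), OrbitCom→Band B ($678M); total welfare W = $3605M.
Meridian receives Band D at value $826M, so the others get W − 826 = $2779M.
Without Meridian: best allocation of the remaining 4 bidders over all 5 bands is Solara→Band D ($959M), ClearBand→Band A ($635M), Pulse→Band E ($718M), OrbitCom→Band B ($678M), total $2990M.
VCG payment = (others' best without Meridian) − (others' welfare with Meridian) = 2990 − 2779 = $211M.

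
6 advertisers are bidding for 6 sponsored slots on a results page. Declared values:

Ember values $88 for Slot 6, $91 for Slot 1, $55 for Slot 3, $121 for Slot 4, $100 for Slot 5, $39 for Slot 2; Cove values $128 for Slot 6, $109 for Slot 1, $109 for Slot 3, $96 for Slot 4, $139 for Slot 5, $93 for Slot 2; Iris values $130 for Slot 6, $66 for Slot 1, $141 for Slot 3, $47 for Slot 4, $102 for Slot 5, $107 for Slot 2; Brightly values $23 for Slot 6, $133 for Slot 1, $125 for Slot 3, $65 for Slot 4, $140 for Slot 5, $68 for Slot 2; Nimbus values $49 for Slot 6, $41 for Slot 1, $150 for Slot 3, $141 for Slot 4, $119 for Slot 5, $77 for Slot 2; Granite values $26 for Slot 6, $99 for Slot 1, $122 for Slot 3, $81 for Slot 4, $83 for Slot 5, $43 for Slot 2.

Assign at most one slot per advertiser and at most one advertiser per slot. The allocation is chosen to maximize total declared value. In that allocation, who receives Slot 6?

Optimal: Ember→Slot 4 ($121), Cove→Slot 6 ($128), Iris→Slot 2 ($107), Brightly→Slot 5 ($140), Nimbus→Slot 3 ($150), Granite→Slot 1 ($99) — total 121+128+107+140+150+99 = $745.
Swapping Iris↔Nimbus (Iris→Slot 3 $141, Nimbus→Slot 2 $77) loses 39.
Cove's own top slot is Slot 5 ($139), but forcing Cove→Slot 5 and reassigning the rest optimally gives only $730 — worse by 15.

Cove receives Slot 6.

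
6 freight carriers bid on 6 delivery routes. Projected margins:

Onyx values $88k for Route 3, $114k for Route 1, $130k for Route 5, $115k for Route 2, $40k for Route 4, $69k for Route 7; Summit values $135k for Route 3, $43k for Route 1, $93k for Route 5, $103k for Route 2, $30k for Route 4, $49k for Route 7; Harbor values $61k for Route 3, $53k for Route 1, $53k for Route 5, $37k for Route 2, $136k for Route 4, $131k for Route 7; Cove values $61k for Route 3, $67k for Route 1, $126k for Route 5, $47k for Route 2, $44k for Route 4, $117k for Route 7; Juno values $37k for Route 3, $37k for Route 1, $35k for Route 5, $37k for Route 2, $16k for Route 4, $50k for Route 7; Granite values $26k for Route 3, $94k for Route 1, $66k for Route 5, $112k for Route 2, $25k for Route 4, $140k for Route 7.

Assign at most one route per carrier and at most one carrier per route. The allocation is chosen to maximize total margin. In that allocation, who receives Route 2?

Optimal: Onyx→Route 2 ($115k), Summit→Route 3 ($135k), Harbor→Route 4 ($136k), Cove→Route 5 ($126k), Juno→Route 1 ($37k), Granite→Route 7 ($140k) — total 115+135+136+126+37+140 = $689k.
Max-entry greedy (repeatedly take the single best remaining cell) gives $645k, worse by 44.
Checked against all permutations: $689k is optimal.
Onyx's own top route is Route 5 ($130k), but forcing Onyx→Route 5 and reassigning the rest optimally gives only $667k — worse by 22.

Onyx receives Route 2.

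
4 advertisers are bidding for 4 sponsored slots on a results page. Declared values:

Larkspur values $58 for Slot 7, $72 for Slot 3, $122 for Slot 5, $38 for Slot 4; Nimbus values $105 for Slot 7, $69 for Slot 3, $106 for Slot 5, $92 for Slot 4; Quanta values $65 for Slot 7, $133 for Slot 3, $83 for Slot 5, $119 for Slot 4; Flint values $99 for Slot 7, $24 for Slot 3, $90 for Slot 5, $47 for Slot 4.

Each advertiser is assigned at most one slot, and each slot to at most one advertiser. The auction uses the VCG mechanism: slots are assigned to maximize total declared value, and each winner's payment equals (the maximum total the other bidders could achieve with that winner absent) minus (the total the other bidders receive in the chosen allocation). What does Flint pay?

Efficient allocation: Larkspur→Slot 5 ($122), Nimbus→Slot 4 ($92), Quanta→Slot 3 ($133), Flint→Slot 7 ($99); total welfare W = $446.
Flint receives Slot 7 at value $99, so the others get W − 99 = $347.
Without Flint: best allocation of the remaining 3 bidders over all 4 slots is Larkspur→Slot 5 ($122), Nimbus→Slot 7 ($105), Quanta→Slot 3 ($133), total $360.
VCG payment = (others' best without Flint) − (others' welfare with Flint) = 360 − 347 = $13.

Flint pays $13.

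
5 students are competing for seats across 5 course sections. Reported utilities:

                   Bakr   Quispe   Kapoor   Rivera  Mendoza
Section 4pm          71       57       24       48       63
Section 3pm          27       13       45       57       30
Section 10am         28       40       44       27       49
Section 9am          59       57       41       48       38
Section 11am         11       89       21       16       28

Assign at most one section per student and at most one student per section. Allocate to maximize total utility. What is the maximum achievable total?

Maximum total: 312 points

Optimal: Bakr→Section 9am (59 points), Quispe→Section 11am (89 points), Kapoor→Section 10am (44 points), Rivera→Section 3pm (57 points), Mendoza→Section 4pm (63 points) — total 59+89+44+57+63 = 312 points.
Column-greedy (each section in turn goes to its best remaining student) gives 255 points, worse by 57.
Swapping Quispe↔Kapoor (Quispe→Section 10am 40 points, Kapoor→Section 11am 21 points) loses 72.
Checked against all permutations: 312 points is optimal.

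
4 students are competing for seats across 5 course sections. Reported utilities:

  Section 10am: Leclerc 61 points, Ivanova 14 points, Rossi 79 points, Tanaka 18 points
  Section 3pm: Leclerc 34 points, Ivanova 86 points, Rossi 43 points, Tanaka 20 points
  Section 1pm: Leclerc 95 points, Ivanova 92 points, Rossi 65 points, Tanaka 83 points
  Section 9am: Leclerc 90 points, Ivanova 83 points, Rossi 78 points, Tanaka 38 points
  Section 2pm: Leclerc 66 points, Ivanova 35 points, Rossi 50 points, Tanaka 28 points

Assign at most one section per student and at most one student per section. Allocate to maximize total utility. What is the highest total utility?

This is a one-to-one assignment (maximum-weight bipartite matching).
Optimal: Leclerc→Section 9am (90 points), Ivanova→Section 3pm (86 points), Rossi→Section 10am (79 points), Tanaka→Section 1pm (83 points) — total 90+86+79+83 = 338 points.
Max-entry greedy (repeatedly take the single best remaining cell) gives 298 points, worse by 40.
No other one-to-one assignment exceeds 338 points.

Max total: 338 points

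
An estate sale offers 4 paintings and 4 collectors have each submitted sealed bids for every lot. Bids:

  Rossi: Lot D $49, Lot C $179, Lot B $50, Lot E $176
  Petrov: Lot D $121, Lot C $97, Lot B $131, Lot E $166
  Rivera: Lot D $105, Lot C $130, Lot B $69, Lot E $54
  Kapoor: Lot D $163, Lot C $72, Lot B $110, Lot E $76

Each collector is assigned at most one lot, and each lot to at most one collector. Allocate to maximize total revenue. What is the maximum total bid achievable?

Maximum total: $600

Optimal: Rossi→Lot E ($176), Petrov→Lot B ($131), Rivera→Lot C ($130), Kapoor→Lot D ($163) — total 176+131+130+163 = $600.
Next-best assignment: Rossi→Lot C, Petrov→Lot E, Rivera→Lot B, Kapoor→Lot D = $577.
No other one-to-one assignment exceeds $600.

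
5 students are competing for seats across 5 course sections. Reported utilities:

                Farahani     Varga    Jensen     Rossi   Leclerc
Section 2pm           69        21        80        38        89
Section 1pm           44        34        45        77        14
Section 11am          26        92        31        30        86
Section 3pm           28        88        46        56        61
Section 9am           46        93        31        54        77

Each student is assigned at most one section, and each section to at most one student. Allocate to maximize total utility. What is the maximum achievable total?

Optimal: Farahani→Section 9am (46 points), Varga→Section 3pm (88 points), Jensen→Section 2pm (80 points), Rossi→Section 1pm (77 points), Leclerc→Section 11am (86 points) — total 46+88+80+77+86 = 377 points.
Column-greedy (each section in turn goes to its best remaining student) gives 350 points, worse by 27.
Next-best assignment: Farahani→Section 2pm, Varga→Section 9am, Jensen→Section 3pm, Rossi→Section 1pm, Leclerc→Section 11am = 371 points.
Checked against all permutations: 377 points is optimal.

Max total: 377 points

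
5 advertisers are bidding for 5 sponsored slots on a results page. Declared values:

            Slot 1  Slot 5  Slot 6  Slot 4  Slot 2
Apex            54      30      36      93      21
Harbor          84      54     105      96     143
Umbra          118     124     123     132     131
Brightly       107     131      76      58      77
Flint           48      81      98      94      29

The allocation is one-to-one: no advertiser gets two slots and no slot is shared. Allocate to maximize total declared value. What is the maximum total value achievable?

Optimal: Apex→Slot 4 ($93), Harbor→Slot 2 ($143), Umbra→Slot 1 ($118), Brightly→Slot 5 ($131), Flint→Slot 6 ($98) — total 93+143+118+131+98 = $583.
Row-greedy (each advertiser in turn takes its best remaining slot) gives $565, worse by 18.
Checked against all permutations: $583 is optimal.

Max total: $583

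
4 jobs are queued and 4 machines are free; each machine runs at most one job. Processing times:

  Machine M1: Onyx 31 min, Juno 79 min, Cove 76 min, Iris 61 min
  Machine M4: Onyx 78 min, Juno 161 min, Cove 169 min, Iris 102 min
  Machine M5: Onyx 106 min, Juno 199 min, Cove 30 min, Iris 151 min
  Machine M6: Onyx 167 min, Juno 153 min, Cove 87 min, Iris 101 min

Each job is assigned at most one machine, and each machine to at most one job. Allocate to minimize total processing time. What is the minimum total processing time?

Optimal: Onyx→Machine M4 (78 min), Juno→Machine M1 (79 min), Cove→Machine M5 (30 min), Iris→Machine M6 (101 min) — total 78+79+30+101 = 288 min.
Min-entry greedy (repeatedly take the single cheapest remaining cell) gives 323 min, worse by 35.

Minimum total: 288 min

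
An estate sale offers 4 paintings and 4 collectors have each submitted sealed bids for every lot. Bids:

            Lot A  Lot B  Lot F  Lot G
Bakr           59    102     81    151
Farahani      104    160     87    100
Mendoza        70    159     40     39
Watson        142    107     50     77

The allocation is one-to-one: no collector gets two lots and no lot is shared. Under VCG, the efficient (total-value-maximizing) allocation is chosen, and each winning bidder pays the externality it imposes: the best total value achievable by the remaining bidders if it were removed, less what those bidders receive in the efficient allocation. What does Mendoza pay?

Mendoza pays $73.

Efficient allocation: Bakr→Lot G ($151), Farahani→Lot F ($87), Mendoza→Lot B ($159), Watson→Lot A ($142); total welfare W = $539.
Mendoza receives Lot B at value $159, so the others get W − 159 = $380.
Without Mendoza: best allocation of the remaining 3 bidders over all 4 lots is Bakr→Lot G ($151), Farahani→Lot B ($160), Watson→Lot A ($142), total $453.
VCG payment = (others' best without Mendoza) − (others' welfare with Mendoza) = 453 − 380 = $73.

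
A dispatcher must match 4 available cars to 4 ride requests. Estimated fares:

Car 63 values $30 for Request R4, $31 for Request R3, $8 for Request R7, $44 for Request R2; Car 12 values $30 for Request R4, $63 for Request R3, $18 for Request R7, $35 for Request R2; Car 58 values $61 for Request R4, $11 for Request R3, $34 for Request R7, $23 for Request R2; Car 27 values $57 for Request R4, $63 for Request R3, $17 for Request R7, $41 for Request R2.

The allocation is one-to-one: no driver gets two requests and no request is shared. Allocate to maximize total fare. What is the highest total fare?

This is the linear assignment problem.
Optimal: Car 63→Request R2 ($44), Car 12→Request R3 ($63), Car 58→Request R7 ($34), Car 27→Request R4 ($57) — total 44+63+34+57 = $198.
Swapping Car 12↔Car 63 (Car 12→Request R2 $35, Car 63→Request R3 $31) loses 41.
Every other assignment is strictly worse.

Max total: $198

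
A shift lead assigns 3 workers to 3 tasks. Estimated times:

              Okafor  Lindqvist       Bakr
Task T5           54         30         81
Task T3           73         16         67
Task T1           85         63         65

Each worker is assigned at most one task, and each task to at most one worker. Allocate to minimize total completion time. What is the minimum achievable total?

Optimal: Okafor→Task T5 (54 min), Lindqvist→Task T3 (16 min), Bakr→Task T1 (65 min) — total 54+16+65 = 135 min.
Column-greedy (each task in turn goes to its cheapest remaining worker) gives 182 min, worse by 47.
Next-best assignment: Okafor→Task T3, Lindqvist→Task T5, Bakr→Task T1 = 168 min.

Min total: 135 min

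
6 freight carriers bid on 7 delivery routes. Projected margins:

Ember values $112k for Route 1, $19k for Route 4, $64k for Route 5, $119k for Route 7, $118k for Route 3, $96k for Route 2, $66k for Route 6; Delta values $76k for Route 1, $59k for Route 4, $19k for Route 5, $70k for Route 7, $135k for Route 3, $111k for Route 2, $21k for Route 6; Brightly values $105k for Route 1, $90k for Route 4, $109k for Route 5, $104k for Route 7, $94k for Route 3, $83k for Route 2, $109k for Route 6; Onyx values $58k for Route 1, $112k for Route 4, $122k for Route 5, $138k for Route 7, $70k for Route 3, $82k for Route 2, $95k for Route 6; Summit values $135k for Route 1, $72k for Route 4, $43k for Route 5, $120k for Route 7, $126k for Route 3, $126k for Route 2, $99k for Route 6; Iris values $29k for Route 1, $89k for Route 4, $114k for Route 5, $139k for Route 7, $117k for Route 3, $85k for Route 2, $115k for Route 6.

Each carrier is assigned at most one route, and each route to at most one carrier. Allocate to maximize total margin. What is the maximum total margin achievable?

Optimal: Ember→Route 1 ($112k), Delta→Route 3 ($135k), Brightly→Route 6 ($109k), Onyx→Route 5 ($122k), Summit→Route 2 ($126k), Iris→Route 7 ($139k) — total 112+135+109+122+126+139 = $743k.
Next-best assignment: Ember→Route 2, Delta→Route 3, Brightly→Route 6, Onyx→Route 5, Summit→Route 1, Iris→Route 7 = $736k.
Swapping Onyx↔Iris (Onyx→Route 7 $138k, Iris→Route 5 $114k) loses 9.
No other one-to-one assignment exceeds $743k.

Maximum total: $743k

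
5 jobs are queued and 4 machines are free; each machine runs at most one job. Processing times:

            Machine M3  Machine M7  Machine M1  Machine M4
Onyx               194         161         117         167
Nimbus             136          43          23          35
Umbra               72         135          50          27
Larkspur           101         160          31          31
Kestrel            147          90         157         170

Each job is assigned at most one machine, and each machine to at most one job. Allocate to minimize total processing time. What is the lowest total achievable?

Optimal: Umbra→Machine M3 (72 min), Kestrel→Machine M7 (90 min), Nimbus→Machine M1 (23 min), Larkspur→Machine M4 (31 min) — total 72+90+23+31 = 216 min.
Min-entry greedy (repeatedly take the single cheapest remaining cell) gives 241 min, worse by 25.
Next-best assignment: Umbra→Machine M3, Kestrel→Machine M7, Larkspur→Machine M1, Nimbus→Machine M4 = 228 min.
Swapping Larkspur↔Kestrel (Larkspur→Machine M7 160 min, Kestrel→Machine M4 170 min) adds 209.

Minimum total: 216 min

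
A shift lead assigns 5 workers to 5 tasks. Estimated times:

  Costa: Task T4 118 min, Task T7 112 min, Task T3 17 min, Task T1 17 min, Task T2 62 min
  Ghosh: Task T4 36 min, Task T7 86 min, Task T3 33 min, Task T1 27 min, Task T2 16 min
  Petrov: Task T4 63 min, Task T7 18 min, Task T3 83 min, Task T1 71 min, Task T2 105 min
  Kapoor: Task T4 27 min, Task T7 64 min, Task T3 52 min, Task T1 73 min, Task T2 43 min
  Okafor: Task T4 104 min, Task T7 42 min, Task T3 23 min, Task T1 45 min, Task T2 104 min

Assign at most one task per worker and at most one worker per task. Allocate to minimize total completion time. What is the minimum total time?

Min total: 101 min

Optimal: Costa→Task T1 (17 min), Ghosh→Task T2 (16 min), Petrov→Task T7 (18 min), Kapoor→Task T4 (27 min), Okafor→Task T3 (23 min) — total 17+16+18+27+23 = 101 min.
Row-greedy (each worker in turn takes its cheapest remaining task) gives 123 min, worse by 22.
Next-best assignment: Costa→Task T3, Ghosh→Task T2, Petrov→Task T7, Kapoor→Task T4, Okafor→Task T1 = 123 min.
Checked against all permutations: 101 min is optimal.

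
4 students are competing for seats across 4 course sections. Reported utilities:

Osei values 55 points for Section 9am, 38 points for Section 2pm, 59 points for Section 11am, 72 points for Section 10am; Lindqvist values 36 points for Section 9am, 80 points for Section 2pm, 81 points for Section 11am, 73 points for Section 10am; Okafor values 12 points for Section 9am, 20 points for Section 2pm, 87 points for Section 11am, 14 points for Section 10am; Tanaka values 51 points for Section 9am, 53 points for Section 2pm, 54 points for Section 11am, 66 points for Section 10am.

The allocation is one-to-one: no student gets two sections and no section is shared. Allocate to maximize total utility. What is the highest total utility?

Max total: 290 points

Optimal: Osei→Section 10am (72 points), Lindqvist→Section 2pm (80 points), Okafor→Section 11am (87 points), Tanaka→Section 9am (51 points) — total 72+80+87+51 = 290 points.
Row-greedy (each student in turn takes its best remaining section) gives 224 points, worse by 66.
Every other assignment is strictly worse.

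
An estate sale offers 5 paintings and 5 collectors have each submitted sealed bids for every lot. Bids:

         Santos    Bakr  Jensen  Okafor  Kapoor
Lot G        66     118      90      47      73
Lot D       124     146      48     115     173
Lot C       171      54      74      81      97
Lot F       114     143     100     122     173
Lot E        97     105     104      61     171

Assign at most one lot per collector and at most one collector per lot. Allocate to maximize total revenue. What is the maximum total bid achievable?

This is the linear assignment problem.
Optimal: Santos→Lot C ($171), Bakr→Lot D ($146), Jensen→Lot G ($90), Okafor→Lot F ($122), Kapoor→Lot E ($171) — total 171+146+90+122+171 = $700.
Column-greedy (each lot in turn goes to its best remaining collector) gives $688, worse by 12.
Swapping Santos↔Kapoor (Santos→Lot E $97, Kapoor→Lot C $97) loses 148.
No other one-to-one assignment exceeds $700.

Maximum total: $700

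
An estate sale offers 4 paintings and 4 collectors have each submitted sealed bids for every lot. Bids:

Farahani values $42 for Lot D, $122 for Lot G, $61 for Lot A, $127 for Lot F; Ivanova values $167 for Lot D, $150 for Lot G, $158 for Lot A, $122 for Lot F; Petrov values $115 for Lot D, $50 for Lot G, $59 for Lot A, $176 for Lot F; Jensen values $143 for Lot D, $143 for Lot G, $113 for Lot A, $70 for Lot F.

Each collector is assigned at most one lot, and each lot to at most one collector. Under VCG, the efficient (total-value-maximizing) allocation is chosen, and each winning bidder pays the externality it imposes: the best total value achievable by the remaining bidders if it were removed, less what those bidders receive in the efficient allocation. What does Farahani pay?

Efficient allocation: Farahani→Lot G ($122), Ivanova→Lot A ($158), Petrov→Lot F ($176), Jensen→Lot D ($143); total welfare W = $599.
Farahani receives Lot G at value $122, so the others get W − 122 = $477.
Without Farahani: best allocation of the remaining 3 bidders over all 4 lots is Ivanova→Lot D ($167), Petrov→Lot F ($176), Jensen→Lot G ($143), total $486.
VCG payment = (others' best without Farahani) − (others' welfare with Farahani) = 486 − 477 = $9.

Farahani pays $9.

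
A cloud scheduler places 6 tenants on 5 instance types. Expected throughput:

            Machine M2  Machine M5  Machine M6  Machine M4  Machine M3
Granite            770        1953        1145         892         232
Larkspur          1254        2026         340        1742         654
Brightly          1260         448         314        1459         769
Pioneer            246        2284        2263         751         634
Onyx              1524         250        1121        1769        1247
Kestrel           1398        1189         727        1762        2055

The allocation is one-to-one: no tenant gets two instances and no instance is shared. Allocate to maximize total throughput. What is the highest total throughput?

Optimal: Onyx→Machine M2 (1524 ops/s), Granite→Machine M5 (1953 ops/s), Pioneer→Machine M6 (2263 ops/s), Larkspur→Machine M4 (1742 ops/s), Kestrel→Machine M3 (2055 ops/s) — total 1524+1953+2263+1742+2055 = 9537 ops/s.
Column-greedy (each instance in turn goes to its best remaining tenant) gives 7484 ops/s, worse by 2053.
Next-best assignment: Brightly→Machine M2, Larkspur→Machine M5, Pioneer→Machine M6, Onyx→Machine M4, Kestrel→Machine M3 = 9373 ops/s.
Swapping Granite↔Pioneer (Granite→Machine M6 1145 ops/s, Pioneer→Machine M5 2284 ops/s) loses 787.
No other one-to-one assignment exceeds 9537 ops/s.

Max total: 9537 ops/s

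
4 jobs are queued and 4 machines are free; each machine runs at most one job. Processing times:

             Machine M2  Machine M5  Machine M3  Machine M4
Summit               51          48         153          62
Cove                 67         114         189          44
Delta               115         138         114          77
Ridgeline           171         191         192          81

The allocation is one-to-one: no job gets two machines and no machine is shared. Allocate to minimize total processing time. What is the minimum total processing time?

Min total: 310 min

This is a one-to-one assignment (minimum-cost bipartite matching).
Optimal: Summit→Machine M5 (48 min), Cove→Machine M2 (67 min), Delta→Machine M3 (114 min), Ridgeline→Machine M4 (81 min) — total 48+67+114+81 = 310 min.
Row-greedy (each job in turn takes its cheapest remaining machine) gives 377 min, worse by 67.
Next-best assignment: Summit→Machine M2, Cove→Machine M5, Delta→Machine M3, Ridgeline→Machine M4 = 360 min.
Swapping Delta↔Cove (Delta→Machine M2 115 min, Cove→Machine M3 189 min) adds 123.
Checked against all permutations: 310 min is optimal.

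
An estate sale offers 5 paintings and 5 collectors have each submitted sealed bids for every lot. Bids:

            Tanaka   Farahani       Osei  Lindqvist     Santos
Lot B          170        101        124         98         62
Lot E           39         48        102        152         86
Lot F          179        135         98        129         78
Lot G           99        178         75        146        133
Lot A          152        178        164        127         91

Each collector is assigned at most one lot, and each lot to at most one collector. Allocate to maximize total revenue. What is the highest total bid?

Treat this as an assignment problem: match each collector to one lot.
Optimal: Tanaka→Lot F ($179), Farahani→Lot A ($178), Osei→Lot B ($124), Lindqvist→Lot E ($152), Santos→Lot G ($133) — total 179+178+124+152+133 = $766.
Max-entry greedy (repeatedly take the single best remaining cell) gives $735, worse by 31.
Next-best assignment: Tanaka→Lot B, Farahani→Lot F, Osei→Lot A, Lindqvist→Lot E, Santos→Lot G = $754.

Maximum total: $766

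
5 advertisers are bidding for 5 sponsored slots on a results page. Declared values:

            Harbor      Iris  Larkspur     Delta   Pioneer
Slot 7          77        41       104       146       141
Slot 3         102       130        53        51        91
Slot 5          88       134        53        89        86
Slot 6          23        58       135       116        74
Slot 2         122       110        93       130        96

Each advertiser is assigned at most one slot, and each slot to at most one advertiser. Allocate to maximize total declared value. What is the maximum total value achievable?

Max total: $642

This is a one-to-one assignment (maximum-weight bipartite matching).
Optimal: Harbor→Slot 3 ($102), Iris→Slot 5 ($134), Larkspur→Slot 6 ($135), Delta→Slot 2 ($130), Pioneer→Slot 7 ($141) — total 102+134+135+130+141 = $642.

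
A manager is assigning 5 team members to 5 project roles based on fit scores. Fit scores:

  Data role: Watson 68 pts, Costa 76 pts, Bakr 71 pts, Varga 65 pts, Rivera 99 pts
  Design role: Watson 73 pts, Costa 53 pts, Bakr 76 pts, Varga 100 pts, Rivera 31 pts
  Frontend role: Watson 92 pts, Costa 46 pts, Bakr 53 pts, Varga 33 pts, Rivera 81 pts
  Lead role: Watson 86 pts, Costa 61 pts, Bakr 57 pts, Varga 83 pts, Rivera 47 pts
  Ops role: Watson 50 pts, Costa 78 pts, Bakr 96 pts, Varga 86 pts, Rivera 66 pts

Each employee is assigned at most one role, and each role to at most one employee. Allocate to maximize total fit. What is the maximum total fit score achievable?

Maximum total: 448 pts

This is the linear assignment problem.
Optimal: Watson→Frontend role (92 pts), Costa→Lead role (61 pts), Bakr→Ops role (96 pts), Varga→Design role (100 pts), Rivera→Data role (99 pts) — total 92+61+96+100+99 = 448 pts.
Swapping Costa↔Rivera (Costa→Data role 76 pts, Rivera→Lead role 47 pts) loses 37.
No other one-to-one assignment exceeds 448 pts.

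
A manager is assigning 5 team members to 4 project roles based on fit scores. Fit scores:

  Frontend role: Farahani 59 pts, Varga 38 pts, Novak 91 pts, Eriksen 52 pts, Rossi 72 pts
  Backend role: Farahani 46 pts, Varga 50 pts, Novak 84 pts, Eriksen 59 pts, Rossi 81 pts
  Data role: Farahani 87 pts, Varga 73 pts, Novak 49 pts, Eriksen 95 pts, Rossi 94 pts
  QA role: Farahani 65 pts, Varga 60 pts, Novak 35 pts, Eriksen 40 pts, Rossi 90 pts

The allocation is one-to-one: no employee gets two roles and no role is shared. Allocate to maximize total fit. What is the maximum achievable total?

Max total: 332 pts

Optimal: Novak→Frontend role (91 pts), Rossi→Backend role (81 pts), Eriksen→Data role (95 pts), Farahani→QA role (65 pts) — total 91+81+95+65 = 332 pts.
Max-entry greedy (repeatedly take the single best remaining cell) gives 326 pts, worse by 6.
Next-best assignment: Farahani→Frontend role, Novak→Backend role, Eriksen→Data role, Rossi→QA role = 328 pts.
Every other assignment is strictly worse.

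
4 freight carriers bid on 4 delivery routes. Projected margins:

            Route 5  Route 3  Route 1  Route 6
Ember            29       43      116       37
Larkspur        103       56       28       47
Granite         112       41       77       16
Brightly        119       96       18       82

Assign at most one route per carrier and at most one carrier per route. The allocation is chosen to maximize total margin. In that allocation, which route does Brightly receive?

This is the linear assignment problem.
Optimal: Ember→Route 1 ($116k), Larkspur→Route 6 ($47k), Granite→Route 5 ($112k), Brightly→Route 3 ($96k) — total 116+47+112+96 = $371k.
Row-greedy (each carrier in turn takes its best remaining route) gives $342k, worse by 29.
Brightly's own top route is Route 5 ($119k), but forcing Brightly→Route 5 and reassigning the rest optimally gives only $323k — worse by 48.

Brightly receives Route 3.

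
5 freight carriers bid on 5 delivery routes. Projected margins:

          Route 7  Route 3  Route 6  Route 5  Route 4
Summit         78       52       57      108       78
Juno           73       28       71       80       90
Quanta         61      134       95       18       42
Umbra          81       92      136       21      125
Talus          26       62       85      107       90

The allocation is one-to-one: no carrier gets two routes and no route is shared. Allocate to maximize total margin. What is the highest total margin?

Max total: $545k

Optimal: Summit→Route 7 ($78k), Juno→Route 4 ($90k), Quanta→Route 3 ($134k), Umbra→Route 6 ($136k), Talus→Route 5 ($107k) — total 78+90+134+136+107 = $545k.
Column-greedy (each route in turn goes to its best remaining carrier) gives $498k, worse by 47.
Next-best assignment: Summit→Route 5, Juno→Route 7, Quanta→Route 3, Umbra→Route 6, Talus→Route 4 = $541k.
Swapping Summit↔Talus (Summit→Route 5 $108k, Talus→Route 7 $26k) loses 51.
Checked against all permutations: $545k is optimal.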